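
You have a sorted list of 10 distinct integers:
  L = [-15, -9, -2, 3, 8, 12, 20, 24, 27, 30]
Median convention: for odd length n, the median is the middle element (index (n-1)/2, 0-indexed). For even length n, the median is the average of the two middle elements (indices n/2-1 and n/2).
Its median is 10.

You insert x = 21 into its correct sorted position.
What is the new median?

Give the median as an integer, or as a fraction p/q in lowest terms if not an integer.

Answer: 12

Derivation:
Old list (sorted, length 10): [-15, -9, -2, 3, 8, 12, 20, 24, 27, 30]
Old median = 10
Insert x = 21
Old length even (10). Middle pair: indices 4,5 = 8,12.
New length odd (11). New median = single middle element.
x = 21: 7 elements are < x, 3 elements are > x.
New sorted list: [-15, -9, -2, 3, 8, 12, 20, 21, 24, 27, 30]
New median = 12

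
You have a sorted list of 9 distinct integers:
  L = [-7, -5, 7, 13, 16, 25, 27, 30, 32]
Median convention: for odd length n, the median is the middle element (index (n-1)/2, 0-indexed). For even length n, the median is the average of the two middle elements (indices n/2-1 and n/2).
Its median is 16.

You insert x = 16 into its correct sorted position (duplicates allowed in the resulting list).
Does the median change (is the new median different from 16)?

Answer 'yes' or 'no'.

Old median = 16
Insert x = 16
New median = 16
Changed? no

Answer: no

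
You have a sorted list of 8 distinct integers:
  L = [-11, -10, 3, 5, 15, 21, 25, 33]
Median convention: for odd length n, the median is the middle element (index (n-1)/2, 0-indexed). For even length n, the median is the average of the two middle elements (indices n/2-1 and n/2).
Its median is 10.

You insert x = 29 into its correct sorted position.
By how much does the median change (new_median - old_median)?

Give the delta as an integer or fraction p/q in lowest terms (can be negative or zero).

Old median = 10
After inserting x = 29: new sorted = [-11, -10, 3, 5, 15, 21, 25, 29, 33]
New median = 15
Delta = 15 - 10 = 5

Answer: 5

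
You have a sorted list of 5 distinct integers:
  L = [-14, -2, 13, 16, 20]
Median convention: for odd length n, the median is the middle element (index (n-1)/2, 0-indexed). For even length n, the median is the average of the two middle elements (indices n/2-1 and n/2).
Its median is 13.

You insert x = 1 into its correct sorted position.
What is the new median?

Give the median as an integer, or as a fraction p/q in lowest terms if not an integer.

Old list (sorted, length 5): [-14, -2, 13, 16, 20]
Old median = 13
Insert x = 1
Old length odd (5). Middle was index 2 = 13.
New length even (6). New median = avg of two middle elements.
x = 1: 2 elements are < x, 3 elements are > x.
New sorted list: [-14, -2, 1, 13, 16, 20]
New median = 7

Answer: 7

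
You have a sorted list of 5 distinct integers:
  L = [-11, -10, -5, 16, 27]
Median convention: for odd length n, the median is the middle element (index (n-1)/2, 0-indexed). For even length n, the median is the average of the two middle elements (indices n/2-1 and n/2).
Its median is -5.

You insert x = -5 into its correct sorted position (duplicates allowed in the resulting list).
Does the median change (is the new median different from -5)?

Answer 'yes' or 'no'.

Answer: no

Derivation:
Old median = -5
Insert x = -5
New median = -5
Changed? no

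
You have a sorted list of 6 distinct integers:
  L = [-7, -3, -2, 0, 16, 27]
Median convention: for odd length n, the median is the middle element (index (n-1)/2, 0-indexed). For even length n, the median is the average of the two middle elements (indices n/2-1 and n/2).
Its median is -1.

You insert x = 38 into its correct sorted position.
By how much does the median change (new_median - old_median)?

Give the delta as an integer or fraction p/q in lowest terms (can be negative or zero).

Old median = -1
After inserting x = 38: new sorted = [-7, -3, -2, 0, 16, 27, 38]
New median = 0
Delta = 0 - -1 = 1

Answer: 1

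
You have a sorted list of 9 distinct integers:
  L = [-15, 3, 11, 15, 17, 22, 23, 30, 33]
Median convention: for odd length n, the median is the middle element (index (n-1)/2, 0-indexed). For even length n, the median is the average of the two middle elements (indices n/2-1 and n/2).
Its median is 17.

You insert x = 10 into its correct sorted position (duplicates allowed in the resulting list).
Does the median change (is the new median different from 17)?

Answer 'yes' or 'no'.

Answer: yes

Derivation:
Old median = 17
Insert x = 10
New median = 16
Changed? yes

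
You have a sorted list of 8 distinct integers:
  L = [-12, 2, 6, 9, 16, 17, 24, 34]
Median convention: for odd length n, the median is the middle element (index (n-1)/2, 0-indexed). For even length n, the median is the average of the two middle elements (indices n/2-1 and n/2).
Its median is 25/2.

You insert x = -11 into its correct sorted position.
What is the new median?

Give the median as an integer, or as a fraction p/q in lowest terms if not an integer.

Old list (sorted, length 8): [-12, 2, 6, 9, 16, 17, 24, 34]
Old median = 25/2
Insert x = -11
Old length even (8). Middle pair: indices 3,4 = 9,16.
New length odd (9). New median = single middle element.
x = -11: 1 elements are < x, 7 elements are > x.
New sorted list: [-12, -11, 2, 6, 9, 16, 17, 24, 34]
New median = 9

Answer: 9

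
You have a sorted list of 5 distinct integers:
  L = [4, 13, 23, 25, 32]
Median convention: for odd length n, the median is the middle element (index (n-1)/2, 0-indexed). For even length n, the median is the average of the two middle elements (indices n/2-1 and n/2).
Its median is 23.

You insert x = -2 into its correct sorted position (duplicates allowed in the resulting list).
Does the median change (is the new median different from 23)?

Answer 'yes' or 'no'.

Old median = 23
Insert x = -2
New median = 18
Changed? yes

Answer: yes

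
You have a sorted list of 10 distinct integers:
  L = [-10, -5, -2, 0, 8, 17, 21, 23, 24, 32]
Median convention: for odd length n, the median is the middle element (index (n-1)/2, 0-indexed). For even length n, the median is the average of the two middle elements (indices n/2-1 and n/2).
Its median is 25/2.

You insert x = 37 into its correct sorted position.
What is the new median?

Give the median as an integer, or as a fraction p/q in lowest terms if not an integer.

Answer: 17

Derivation:
Old list (sorted, length 10): [-10, -5, -2, 0, 8, 17, 21, 23, 24, 32]
Old median = 25/2
Insert x = 37
Old length even (10). Middle pair: indices 4,5 = 8,17.
New length odd (11). New median = single middle element.
x = 37: 10 elements are < x, 0 elements are > x.
New sorted list: [-10, -5, -2, 0, 8, 17, 21, 23, 24, 32, 37]
New median = 17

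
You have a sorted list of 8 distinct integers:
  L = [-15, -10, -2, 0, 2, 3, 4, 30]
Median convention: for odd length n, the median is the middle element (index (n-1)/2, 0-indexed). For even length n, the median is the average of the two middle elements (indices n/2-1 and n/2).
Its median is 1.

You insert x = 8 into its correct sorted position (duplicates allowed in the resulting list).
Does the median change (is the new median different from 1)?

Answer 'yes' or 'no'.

Old median = 1
Insert x = 8
New median = 2
Changed? yes

Answer: yes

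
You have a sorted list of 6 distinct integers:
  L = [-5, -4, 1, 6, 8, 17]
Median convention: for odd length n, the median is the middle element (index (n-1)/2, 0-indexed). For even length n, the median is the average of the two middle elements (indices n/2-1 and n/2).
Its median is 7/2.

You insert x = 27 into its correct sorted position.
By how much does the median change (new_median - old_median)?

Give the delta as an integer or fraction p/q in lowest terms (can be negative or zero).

Answer: 5/2

Derivation:
Old median = 7/2
After inserting x = 27: new sorted = [-5, -4, 1, 6, 8, 17, 27]
New median = 6
Delta = 6 - 7/2 = 5/2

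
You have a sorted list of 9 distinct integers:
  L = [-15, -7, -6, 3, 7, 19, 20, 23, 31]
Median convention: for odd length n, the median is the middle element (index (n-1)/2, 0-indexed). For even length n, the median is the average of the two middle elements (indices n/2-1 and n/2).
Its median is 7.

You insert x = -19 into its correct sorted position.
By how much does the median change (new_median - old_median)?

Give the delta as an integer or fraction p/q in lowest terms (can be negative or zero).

Answer: -2

Derivation:
Old median = 7
After inserting x = -19: new sorted = [-19, -15, -7, -6, 3, 7, 19, 20, 23, 31]
New median = 5
Delta = 5 - 7 = -2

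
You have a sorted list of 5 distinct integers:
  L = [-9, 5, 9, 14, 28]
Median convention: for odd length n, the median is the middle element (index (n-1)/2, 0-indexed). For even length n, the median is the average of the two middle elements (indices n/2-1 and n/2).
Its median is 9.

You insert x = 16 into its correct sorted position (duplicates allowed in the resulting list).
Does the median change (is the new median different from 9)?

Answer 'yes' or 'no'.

Old median = 9
Insert x = 16
New median = 23/2
Changed? yes

Answer: yes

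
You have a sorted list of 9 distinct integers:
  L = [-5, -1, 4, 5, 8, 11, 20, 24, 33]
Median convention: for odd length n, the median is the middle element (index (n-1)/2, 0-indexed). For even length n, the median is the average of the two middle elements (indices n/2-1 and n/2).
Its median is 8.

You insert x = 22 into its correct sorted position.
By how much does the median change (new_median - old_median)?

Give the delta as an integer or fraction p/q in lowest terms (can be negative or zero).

Answer: 3/2

Derivation:
Old median = 8
After inserting x = 22: new sorted = [-5, -1, 4, 5, 8, 11, 20, 22, 24, 33]
New median = 19/2
Delta = 19/2 - 8 = 3/2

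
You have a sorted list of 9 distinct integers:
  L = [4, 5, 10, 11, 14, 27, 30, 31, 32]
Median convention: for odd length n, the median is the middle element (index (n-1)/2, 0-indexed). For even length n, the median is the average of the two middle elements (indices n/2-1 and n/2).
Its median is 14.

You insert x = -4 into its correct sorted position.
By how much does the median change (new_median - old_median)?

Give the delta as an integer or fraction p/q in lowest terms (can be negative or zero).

Answer: -3/2

Derivation:
Old median = 14
After inserting x = -4: new sorted = [-4, 4, 5, 10, 11, 14, 27, 30, 31, 32]
New median = 25/2
Delta = 25/2 - 14 = -3/2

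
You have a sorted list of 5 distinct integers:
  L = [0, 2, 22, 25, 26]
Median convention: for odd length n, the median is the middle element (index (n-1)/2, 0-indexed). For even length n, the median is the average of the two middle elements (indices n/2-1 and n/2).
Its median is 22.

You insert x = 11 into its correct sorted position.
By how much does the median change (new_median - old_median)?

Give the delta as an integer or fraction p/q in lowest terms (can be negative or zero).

Old median = 22
After inserting x = 11: new sorted = [0, 2, 11, 22, 25, 26]
New median = 33/2
Delta = 33/2 - 22 = -11/2

Answer: -11/2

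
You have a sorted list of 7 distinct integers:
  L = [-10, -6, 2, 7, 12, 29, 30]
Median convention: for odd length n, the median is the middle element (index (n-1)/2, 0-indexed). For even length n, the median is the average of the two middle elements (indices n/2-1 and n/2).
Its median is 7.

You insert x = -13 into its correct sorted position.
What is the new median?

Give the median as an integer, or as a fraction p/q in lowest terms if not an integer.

Answer: 9/2

Derivation:
Old list (sorted, length 7): [-10, -6, 2, 7, 12, 29, 30]
Old median = 7
Insert x = -13
Old length odd (7). Middle was index 3 = 7.
New length even (8). New median = avg of two middle elements.
x = -13: 0 elements are < x, 7 elements are > x.
New sorted list: [-13, -10, -6, 2, 7, 12, 29, 30]
New median = 9/2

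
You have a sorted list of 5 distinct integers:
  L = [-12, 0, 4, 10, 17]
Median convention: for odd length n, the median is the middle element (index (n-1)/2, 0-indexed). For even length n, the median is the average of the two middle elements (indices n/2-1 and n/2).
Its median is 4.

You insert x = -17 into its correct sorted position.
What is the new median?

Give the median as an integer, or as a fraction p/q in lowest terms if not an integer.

Answer: 2

Derivation:
Old list (sorted, length 5): [-12, 0, 4, 10, 17]
Old median = 4
Insert x = -17
Old length odd (5). Middle was index 2 = 4.
New length even (6). New median = avg of two middle elements.
x = -17: 0 elements are < x, 5 elements are > x.
New sorted list: [-17, -12, 0, 4, 10, 17]
New median = 2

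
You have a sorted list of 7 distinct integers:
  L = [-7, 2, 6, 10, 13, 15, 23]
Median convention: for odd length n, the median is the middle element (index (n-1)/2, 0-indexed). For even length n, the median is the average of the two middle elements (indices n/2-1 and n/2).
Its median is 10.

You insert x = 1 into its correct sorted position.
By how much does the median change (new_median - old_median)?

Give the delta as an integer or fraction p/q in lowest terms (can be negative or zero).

Answer: -2

Derivation:
Old median = 10
After inserting x = 1: new sorted = [-7, 1, 2, 6, 10, 13, 15, 23]
New median = 8
Delta = 8 - 10 = -2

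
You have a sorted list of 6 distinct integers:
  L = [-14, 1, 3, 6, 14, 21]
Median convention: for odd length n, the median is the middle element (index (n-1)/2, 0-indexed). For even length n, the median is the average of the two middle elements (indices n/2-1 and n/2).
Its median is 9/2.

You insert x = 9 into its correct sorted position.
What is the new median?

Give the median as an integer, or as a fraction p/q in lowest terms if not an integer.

Answer: 6

Derivation:
Old list (sorted, length 6): [-14, 1, 3, 6, 14, 21]
Old median = 9/2
Insert x = 9
Old length even (6). Middle pair: indices 2,3 = 3,6.
New length odd (7). New median = single middle element.
x = 9: 4 elements are < x, 2 elements are > x.
New sorted list: [-14, 1, 3, 6, 9, 14, 21]
New median = 6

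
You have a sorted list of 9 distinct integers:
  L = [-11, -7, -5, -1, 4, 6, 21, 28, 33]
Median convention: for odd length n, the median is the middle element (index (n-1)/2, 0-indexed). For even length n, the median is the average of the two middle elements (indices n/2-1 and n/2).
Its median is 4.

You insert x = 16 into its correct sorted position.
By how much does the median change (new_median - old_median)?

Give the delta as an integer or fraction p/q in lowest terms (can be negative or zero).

Old median = 4
After inserting x = 16: new sorted = [-11, -7, -5, -1, 4, 6, 16, 21, 28, 33]
New median = 5
Delta = 5 - 4 = 1

Answer: 1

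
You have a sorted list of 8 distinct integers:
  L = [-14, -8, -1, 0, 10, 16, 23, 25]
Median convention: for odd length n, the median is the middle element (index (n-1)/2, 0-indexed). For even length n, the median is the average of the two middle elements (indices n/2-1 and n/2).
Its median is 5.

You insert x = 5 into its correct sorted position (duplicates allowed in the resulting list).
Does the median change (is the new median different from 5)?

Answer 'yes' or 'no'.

Old median = 5
Insert x = 5
New median = 5
Changed? no

Answer: no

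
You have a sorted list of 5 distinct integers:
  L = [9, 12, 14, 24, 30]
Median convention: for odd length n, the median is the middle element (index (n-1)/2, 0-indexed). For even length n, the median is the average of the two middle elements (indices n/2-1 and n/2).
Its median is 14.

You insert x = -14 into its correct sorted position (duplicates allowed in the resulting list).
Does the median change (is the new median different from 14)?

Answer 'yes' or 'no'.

Old median = 14
Insert x = -14
New median = 13
Changed? yes

Answer: yes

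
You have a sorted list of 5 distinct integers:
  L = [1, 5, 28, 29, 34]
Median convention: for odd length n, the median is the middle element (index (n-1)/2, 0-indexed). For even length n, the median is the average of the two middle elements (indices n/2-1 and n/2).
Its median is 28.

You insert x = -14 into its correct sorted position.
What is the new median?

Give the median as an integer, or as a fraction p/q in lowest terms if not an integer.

Old list (sorted, length 5): [1, 5, 28, 29, 34]
Old median = 28
Insert x = -14
Old length odd (5). Middle was index 2 = 28.
New length even (6). New median = avg of two middle elements.
x = -14: 0 elements are < x, 5 elements are > x.
New sorted list: [-14, 1, 5, 28, 29, 34]
New median = 33/2

Answer: 33/2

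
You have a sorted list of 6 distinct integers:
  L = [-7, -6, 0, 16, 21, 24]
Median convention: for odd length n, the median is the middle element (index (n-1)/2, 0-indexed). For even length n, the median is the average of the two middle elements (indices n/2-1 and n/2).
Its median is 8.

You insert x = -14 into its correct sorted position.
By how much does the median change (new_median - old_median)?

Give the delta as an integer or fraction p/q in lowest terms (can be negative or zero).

Old median = 8
After inserting x = -14: new sorted = [-14, -7, -6, 0, 16, 21, 24]
New median = 0
Delta = 0 - 8 = -8

Answer: -8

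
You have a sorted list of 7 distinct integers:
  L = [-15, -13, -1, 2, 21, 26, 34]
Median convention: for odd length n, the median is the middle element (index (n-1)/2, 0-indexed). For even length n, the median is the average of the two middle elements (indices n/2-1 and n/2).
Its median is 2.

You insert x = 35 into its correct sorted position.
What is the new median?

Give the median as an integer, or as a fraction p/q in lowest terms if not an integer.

Old list (sorted, length 7): [-15, -13, -1, 2, 21, 26, 34]
Old median = 2
Insert x = 35
Old length odd (7). Middle was index 3 = 2.
New length even (8). New median = avg of two middle elements.
x = 35: 7 elements are < x, 0 elements are > x.
New sorted list: [-15, -13, -1, 2, 21, 26, 34, 35]
New median = 23/2

Answer: 23/2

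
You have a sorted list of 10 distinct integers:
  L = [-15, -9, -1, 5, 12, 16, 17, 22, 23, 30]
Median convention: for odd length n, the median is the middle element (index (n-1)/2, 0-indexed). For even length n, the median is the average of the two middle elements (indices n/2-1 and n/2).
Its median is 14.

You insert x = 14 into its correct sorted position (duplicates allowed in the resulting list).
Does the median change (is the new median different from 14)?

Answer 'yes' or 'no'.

Old median = 14
Insert x = 14
New median = 14
Changed? no

Answer: no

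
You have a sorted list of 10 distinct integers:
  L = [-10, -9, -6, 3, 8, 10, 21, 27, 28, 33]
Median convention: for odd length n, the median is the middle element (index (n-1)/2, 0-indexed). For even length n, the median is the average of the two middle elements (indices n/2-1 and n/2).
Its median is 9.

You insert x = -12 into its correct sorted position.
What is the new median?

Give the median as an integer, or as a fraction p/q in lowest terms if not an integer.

Answer: 8

Derivation:
Old list (sorted, length 10): [-10, -9, -6, 3, 8, 10, 21, 27, 28, 33]
Old median = 9
Insert x = -12
Old length even (10). Middle pair: indices 4,5 = 8,10.
New length odd (11). New median = single middle element.
x = -12: 0 elements are < x, 10 elements are > x.
New sorted list: [-12, -10, -9, -6, 3, 8, 10, 21, 27, 28, 33]
New median = 8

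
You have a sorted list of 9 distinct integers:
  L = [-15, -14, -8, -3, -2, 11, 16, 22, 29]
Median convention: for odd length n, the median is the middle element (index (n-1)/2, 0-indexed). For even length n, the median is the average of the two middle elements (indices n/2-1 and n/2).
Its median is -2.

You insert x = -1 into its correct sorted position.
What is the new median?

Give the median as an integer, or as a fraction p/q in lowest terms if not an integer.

Answer: -3/2

Derivation:
Old list (sorted, length 9): [-15, -14, -8, -3, -2, 11, 16, 22, 29]
Old median = -2
Insert x = -1
Old length odd (9). Middle was index 4 = -2.
New length even (10). New median = avg of two middle elements.
x = -1: 5 elements are < x, 4 elements are > x.
New sorted list: [-15, -14, -8, -3, -2, -1, 11, 16, 22, 29]
New median = -3/2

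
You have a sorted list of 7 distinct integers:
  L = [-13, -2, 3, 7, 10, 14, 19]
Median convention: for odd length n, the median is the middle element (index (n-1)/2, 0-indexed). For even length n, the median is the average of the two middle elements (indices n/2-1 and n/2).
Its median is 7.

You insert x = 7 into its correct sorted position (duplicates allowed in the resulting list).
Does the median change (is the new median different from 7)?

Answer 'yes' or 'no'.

Old median = 7
Insert x = 7
New median = 7
Changed? no

Answer: no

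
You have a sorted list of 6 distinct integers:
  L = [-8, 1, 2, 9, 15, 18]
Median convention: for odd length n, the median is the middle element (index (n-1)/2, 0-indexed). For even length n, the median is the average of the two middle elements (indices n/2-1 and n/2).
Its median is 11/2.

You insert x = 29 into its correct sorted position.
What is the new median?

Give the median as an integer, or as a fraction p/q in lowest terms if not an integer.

Answer: 9

Derivation:
Old list (sorted, length 6): [-8, 1, 2, 9, 15, 18]
Old median = 11/2
Insert x = 29
Old length even (6). Middle pair: indices 2,3 = 2,9.
New length odd (7). New median = single middle element.
x = 29: 6 elements are < x, 0 elements are > x.
New sorted list: [-8, 1, 2, 9, 15, 18, 29]
New median = 9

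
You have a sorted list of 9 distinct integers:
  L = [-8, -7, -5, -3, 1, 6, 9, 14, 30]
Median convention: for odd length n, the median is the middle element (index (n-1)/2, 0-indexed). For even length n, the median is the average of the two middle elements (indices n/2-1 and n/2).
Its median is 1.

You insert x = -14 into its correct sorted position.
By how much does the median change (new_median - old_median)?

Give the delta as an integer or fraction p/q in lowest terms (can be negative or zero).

Old median = 1
After inserting x = -14: new sorted = [-14, -8, -7, -5, -3, 1, 6, 9, 14, 30]
New median = -1
Delta = -1 - 1 = -2

Answer: -2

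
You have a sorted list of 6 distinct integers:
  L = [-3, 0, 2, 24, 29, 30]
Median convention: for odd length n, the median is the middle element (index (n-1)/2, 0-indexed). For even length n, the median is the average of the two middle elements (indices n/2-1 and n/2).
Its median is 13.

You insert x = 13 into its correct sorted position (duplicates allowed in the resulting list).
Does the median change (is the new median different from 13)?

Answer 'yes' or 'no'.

Answer: no

Derivation:
Old median = 13
Insert x = 13
New median = 13
Changed? no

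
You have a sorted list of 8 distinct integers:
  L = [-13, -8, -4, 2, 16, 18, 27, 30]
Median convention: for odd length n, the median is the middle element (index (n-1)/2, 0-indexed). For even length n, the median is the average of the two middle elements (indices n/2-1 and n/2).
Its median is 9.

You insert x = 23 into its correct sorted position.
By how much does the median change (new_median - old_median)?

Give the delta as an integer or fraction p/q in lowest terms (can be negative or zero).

Answer: 7

Derivation:
Old median = 9
After inserting x = 23: new sorted = [-13, -8, -4, 2, 16, 18, 23, 27, 30]
New median = 16
Delta = 16 - 9 = 7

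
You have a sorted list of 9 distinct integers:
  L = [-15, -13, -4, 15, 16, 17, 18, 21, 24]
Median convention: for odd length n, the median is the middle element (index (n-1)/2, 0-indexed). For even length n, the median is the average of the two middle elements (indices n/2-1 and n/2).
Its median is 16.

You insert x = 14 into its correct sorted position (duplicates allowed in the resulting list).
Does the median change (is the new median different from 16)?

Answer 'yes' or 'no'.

Answer: yes

Derivation:
Old median = 16
Insert x = 14
New median = 31/2
Changed? yes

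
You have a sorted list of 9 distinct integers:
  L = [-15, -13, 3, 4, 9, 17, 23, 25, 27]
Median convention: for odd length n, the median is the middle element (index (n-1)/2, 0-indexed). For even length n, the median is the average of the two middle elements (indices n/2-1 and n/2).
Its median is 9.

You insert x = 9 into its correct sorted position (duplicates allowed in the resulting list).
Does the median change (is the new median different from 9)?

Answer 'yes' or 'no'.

Old median = 9
Insert x = 9
New median = 9
Changed? no

Answer: no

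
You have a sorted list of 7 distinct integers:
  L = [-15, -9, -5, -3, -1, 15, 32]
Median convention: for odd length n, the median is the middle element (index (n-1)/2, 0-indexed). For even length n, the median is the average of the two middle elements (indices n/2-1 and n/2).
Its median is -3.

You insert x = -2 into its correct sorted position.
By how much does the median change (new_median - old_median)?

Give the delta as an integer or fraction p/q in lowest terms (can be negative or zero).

Answer: 1/2

Derivation:
Old median = -3
After inserting x = -2: new sorted = [-15, -9, -5, -3, -2, -1, 15, 32]
New median = -5/2
Delta = -5/2 - -3 = 1/2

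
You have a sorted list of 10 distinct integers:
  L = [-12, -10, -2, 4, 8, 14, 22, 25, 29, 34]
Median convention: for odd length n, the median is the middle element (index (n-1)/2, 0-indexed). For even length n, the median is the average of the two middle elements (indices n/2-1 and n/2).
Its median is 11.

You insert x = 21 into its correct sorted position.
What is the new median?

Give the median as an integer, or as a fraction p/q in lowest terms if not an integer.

Old list (sorted, length 10): [-12, -10, -2, 4, 8, 14, 22, 25, 29, 34]
Old median = 11
Insert x = 21
Old length even (10). Middle pair: indices 4,5 = 8,14.
New length odd (11). New median = single middle element.
x = 21: 6 elements are < x, 4 elements are > x.
New sorted list: [-12, -10, -2, 4, 8, 14, 21, 22, 25, 29, 34]
New median = 14

Answer: 14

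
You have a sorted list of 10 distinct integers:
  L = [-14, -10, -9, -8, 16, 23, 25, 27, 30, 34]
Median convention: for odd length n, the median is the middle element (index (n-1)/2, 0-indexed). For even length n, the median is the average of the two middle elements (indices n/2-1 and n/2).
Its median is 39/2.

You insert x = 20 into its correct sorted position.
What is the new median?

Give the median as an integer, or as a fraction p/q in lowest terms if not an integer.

Answer: 20

Derivation:
Old list (sorted, length 10): [-14, -10, -9, -8, 16, 23, 25, 27, 30, 34]
Old median = 39/2
Insert x = 20
Old length even (10). Middle pair: indices 4,5 = 16,23.
New length odd (11). New median = single middle element.
x = 20: 5 elements are < x, 5 elements are > x.
New sorted list: [-14, -10, -9, -8, 16, 20, 23, 25, 27, 30, 34]
New median = 20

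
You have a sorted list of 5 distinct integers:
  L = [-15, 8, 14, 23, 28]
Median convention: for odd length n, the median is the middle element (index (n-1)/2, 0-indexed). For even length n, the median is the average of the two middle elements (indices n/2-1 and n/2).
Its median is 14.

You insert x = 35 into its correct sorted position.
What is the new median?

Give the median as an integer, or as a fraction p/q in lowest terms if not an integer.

Old list (sorted, length 5): [-15, 8, 14, 23, 28]
Old median = 14
Insert x = 35
Old length odd (5). Middle was index 2 = 14.
New length even (6). New median = avg of two middle elements.
x = 35: 5 elements are < x, 0 elements are > x.
New sorted list: [-15, 8, 14, 23, 28, 35]
New median = 37/2

Answer: 37/2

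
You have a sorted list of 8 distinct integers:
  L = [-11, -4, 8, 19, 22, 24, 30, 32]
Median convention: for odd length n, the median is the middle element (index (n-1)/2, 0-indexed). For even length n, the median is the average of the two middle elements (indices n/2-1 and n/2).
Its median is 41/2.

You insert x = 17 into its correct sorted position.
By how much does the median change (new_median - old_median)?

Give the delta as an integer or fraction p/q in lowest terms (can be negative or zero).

Answer: -3/2

Derivation:
Old median = 41/2
After inserting x = 17: new sorted = [-11, -4, 8, 17, 19, 22, 24, 30, 32]
New median = 19
Delta = 19 - 41/2 = -3/2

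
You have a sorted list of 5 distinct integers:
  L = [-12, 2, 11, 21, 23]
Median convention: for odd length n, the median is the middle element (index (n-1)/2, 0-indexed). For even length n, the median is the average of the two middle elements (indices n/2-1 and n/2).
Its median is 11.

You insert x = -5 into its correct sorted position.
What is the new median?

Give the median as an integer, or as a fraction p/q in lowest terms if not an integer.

Answer: 13/2

Derivation:
Old list (sorted, length 5): [-12, 2, 11, 21, 23]
Old median = 11
Insert x = -5
Old length odd (5). Middle was index 2 = 11.
New length even (6). New median = avg of two middle elements.
x = -5: 1 elements are < x, 4 elements are > x.
New sorted list: [-12, -5, 2, 11, 21, 23]
New median = 13/2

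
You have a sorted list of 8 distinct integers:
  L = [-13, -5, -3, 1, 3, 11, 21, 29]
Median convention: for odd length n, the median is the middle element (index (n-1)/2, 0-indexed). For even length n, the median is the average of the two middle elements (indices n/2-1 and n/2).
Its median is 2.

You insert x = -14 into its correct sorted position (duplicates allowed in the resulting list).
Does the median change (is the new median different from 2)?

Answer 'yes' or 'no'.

Answer: yes

Derivation:
Old median = 2
Insert x = -14
New median = 1
Changed? yes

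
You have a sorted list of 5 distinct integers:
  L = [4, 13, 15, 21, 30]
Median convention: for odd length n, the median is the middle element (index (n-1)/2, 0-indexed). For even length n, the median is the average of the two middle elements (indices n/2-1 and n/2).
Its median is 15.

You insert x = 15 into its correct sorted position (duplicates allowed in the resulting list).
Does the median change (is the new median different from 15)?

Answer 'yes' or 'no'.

Old median = 15
Insert x = 15
New median = 15
Changed? no

Answer: no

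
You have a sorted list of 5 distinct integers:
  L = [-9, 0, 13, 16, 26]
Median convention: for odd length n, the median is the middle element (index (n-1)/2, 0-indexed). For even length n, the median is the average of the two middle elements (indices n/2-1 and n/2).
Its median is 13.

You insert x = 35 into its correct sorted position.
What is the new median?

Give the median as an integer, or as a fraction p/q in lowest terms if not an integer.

Answer: 29/2

Derivation:
Old list (sorted, length 5): [-9, 0, 13, 16, 26]
Old median = 13
Insert x = 35
Old length odd (5). Middle was index 2 = 13.
New length even (6). New median = avg of two middle elements.
x = 35: 5 elements are < x, 0 elements are > x.
New sorted list: [-9, 0, 13, 16, 26, 35]
New median = 29/2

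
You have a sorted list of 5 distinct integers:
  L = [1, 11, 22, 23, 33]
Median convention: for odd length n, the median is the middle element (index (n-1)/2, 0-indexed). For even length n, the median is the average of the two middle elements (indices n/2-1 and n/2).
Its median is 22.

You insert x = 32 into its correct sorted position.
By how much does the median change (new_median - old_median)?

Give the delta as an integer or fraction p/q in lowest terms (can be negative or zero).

Answer: 1/2

Derivation:
Old median = 22
After inserting x = 32: new sorted = [1, 11, 22, 23, 32, 33]
New median = 45/2
Delta = 45/2 - 22 = 1/2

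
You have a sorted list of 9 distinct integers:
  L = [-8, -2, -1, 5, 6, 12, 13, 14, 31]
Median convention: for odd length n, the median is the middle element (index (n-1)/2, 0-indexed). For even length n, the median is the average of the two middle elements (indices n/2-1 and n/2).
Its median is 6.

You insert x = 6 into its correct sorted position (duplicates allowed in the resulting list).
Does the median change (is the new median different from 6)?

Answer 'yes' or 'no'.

Old median = 6
Insert x = 6
New median = 6
Changed? no

Answer: no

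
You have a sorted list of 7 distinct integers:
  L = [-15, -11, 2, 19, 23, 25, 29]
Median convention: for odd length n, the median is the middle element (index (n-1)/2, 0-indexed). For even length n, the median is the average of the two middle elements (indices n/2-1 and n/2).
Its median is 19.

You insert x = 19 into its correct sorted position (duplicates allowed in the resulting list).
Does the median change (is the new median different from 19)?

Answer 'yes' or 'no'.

Old median = 19
Insert x = 19
New median = 19
Changed? no

Answer: no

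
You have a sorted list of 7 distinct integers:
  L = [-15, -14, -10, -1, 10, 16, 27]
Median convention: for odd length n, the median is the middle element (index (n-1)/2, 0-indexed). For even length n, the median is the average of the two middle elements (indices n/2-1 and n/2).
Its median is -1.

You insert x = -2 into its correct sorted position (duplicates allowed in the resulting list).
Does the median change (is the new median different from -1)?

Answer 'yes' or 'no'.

Answer: yes

Derivation:
Old median = -1
Insert x = -2
New median = -3/2
Changed? yes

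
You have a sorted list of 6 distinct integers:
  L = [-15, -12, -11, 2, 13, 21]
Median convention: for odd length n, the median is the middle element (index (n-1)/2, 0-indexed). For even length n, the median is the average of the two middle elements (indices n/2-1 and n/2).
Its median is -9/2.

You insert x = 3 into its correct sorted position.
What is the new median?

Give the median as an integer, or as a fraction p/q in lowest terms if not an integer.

Answer: 2

Derivation:
Old list (sorted, length 6): [-15, -12, -11, 2, 13, 21]
Old median = -9/2
Insert x = 3
Old length even (6). Middle pair: indices 2,3 = -11,2.
New length odd (7). New median = single middle element.
x = 3: 4 elements are < x, 2 elements are > x.
New sorted list: [-15, -12, -11, 2, 3, 13, 21]
New median = 2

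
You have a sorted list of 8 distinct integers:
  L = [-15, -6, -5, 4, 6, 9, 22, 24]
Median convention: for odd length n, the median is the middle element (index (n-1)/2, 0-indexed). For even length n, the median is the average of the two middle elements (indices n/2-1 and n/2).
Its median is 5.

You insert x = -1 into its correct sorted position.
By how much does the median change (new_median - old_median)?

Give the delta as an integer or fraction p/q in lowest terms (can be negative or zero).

Answer: -1

Derivation:
Old median = 5
After inserting x = -1: new sorted = [-15, -6, -5, -1, 4, 6, 9, 22, 24]
New median = 4
Delta = 4 - 5 = -1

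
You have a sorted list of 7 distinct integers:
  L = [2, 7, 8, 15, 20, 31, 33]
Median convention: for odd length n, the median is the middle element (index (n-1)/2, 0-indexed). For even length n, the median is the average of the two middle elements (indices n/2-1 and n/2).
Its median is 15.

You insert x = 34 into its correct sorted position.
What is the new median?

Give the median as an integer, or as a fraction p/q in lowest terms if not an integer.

Old list (sorted, length 7): [2, 7, 8, 15, 20, 31, 33]
Old median = 15
Insert x = 34
Old length odd (7). Middle was index 3 = 15.
New length even (8). New median = avg of two middle elements.
x = 34: 7 elements are < x, 0 elements are > x.
New sorted list: [2, 7, 8, 15, 20, 31, 33, 34]
New median = 35/2

Answer: 35/2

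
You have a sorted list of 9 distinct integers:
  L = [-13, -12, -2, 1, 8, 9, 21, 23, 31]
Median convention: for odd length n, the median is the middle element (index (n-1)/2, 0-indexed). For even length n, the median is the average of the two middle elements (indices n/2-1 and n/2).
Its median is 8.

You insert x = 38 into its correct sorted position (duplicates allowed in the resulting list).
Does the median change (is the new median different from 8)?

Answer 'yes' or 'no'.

Answer: yes

Derivation:
Old median = 8
Insert x = 38
New median = 17/2
Changed? yes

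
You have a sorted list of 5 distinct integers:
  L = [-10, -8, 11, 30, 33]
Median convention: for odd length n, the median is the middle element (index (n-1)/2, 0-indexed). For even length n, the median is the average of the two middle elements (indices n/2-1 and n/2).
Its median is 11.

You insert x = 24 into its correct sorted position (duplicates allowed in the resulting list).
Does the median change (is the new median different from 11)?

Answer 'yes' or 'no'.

Answer: yes

Derivation:
Old median = 11
Insert x = 24
New median = 35/2
Changed? yes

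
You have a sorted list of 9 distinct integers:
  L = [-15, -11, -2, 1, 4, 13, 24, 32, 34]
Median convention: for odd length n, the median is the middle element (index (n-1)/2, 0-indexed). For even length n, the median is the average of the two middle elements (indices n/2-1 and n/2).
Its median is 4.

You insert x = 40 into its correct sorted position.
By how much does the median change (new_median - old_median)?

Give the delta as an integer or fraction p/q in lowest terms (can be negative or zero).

Old median = 4
After inserting x = 40: new sorted = [-15, -11, -2, 1, 4, 13, 24, 32, 34, 40]
New median = 17/2
Delta = 17/2 - 4 = 9/2

Answer: 9/2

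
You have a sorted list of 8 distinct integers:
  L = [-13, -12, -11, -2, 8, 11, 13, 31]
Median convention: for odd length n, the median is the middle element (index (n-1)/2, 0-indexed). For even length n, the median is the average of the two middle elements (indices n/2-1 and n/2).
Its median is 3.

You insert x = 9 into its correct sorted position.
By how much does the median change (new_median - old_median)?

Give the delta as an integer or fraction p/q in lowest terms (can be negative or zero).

Answer: 5

Derivation:
Old median = 3
After inserting x = 9: new sorted = [-13, -12, -11, -2, 8, 9, 11, 13, 31]
New median = 8
Delta = 8 - 3 = 5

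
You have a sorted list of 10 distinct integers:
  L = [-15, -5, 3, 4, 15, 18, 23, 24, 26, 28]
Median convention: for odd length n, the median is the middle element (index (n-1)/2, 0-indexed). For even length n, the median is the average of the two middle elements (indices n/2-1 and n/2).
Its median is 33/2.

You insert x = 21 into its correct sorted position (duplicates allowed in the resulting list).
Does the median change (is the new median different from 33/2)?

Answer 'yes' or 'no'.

Answer: yes

Derivation:
Old median = 33/2
Insert x = 21
New median = 18
Changed? yes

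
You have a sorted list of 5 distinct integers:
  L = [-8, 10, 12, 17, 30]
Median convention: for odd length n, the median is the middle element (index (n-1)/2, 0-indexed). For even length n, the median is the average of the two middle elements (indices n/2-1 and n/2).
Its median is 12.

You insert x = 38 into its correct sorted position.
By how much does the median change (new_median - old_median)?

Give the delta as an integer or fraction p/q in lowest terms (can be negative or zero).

Old median = 12
After inserting x = 38: new sorted = [-8, 10, 12, 17, 30, 38]
New median = 29/2
Delta = 29/2 - 12 = 5/2

Answer: 5/2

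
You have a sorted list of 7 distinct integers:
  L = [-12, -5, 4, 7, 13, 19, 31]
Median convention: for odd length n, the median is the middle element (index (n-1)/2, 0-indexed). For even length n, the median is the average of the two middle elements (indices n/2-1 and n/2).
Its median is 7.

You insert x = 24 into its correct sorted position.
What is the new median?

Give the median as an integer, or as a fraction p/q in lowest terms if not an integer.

Old list (sorted, length 7): [-12, -5, 4, 7, 13, 19, 31]
Old median = 7
Insert x = 24
Old length odd (7). Middle was index 3 = 7.
New length even (8). New median = avg of two middle elements.
x = 24: 6 elements are < x, 1 elements are > x.
New sorted list: [-12, -5, 4, 7, 13, 19, 24, 31]
New median = 10

Answer: 10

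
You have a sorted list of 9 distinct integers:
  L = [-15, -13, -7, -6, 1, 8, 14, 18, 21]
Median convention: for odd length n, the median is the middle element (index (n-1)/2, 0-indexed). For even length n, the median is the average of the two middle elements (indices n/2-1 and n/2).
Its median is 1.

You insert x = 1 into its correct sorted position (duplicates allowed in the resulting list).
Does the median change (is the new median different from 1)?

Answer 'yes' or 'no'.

Old median = 1
Insert x = 1
New median = 1
Changed? no

Answer: no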